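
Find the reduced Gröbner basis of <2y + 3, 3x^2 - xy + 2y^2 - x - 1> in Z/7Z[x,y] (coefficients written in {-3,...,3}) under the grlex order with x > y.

This is the nonlinear analogue of row-reducing a linear system.

f_1 = 2y + 3, LT = y.
f_2 = 3x^2 - xy + 2y^2 - x - 1, LT = x^2.

The S-polynomials (S(f_1,f_2)) all reduce to 0 modulo the current basis, so we have a Gröbner basis.

G = {x^2 - x, y - 2}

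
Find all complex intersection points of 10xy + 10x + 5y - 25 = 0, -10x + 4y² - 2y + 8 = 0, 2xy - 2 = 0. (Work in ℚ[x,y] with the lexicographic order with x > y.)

{(1, 1)}

Compute a lex Gröbner basis by Buchberger's algorithm.
f_1 = 10xy + 10x + 5y - 25, LT = xy.
f_2 = -10x + 4y² - 2y + 8, LT = x.
f_3 = 2xy - 2, LT = xy.

S(f_1,f_2): lcm = xy. S = x + ⅖y³ - ⅕y² + 13/10y - 5/2.
  leading term x: subtract (-1/10)·f_2 from x + ⅖y³ - ⅕y² + 13/10y - 5/2 → ⅖y³ + ⅕y² + 11/10y - 17/10
  leading term y³: no divisor's leading term divides it; move ⅖y³ to the remainder.
  leading term y²: no divisor's leading term divides it; move ⅕y² to the remainder.
  leading term y: no divisor's leading term divides it; move 11/10y to the remainder.
  leading term 1: no divisor's leading term divides it; move -17/10 to the remainder.
  remainder ⅖y³ + ⅕y² + 11/10y - 17/10 ≠ 0; add h_4 = ⅖y³ + ⅕y² + 11/10y - 17/10 to the basis.

S(f_1,f_3): lcm = xy. S = x + ½y - 3/2.
  leading term x: subtract (-1/10)·f_2 from x + ½y - 3/2 → ⅖y² + 3/10y - 7/10
  leading term y²: no divisor's leading term divides it; move ⅖y² to the remainder.
  leading term y: no divisor's leading term divides it; move 3/10y to the remainder.
  leading term 1: no divisor's leading term divides it; move -7/10 to the remainder.
  remainder ⅖y² + 3/10y - 7/10 ≠ 0; add h_5 = ⅖y² + 3/10y - 7/10 to the basis.

S(f_3,h_4): lcm = xy³. S = -½xy² - 11/4xy + 17/4x - y².
  leading term xy²: subtract (-1/20y)·f_1 from -½xy² - 11/4xy + 17/4x - y² → -9/4xy + 17/4x - ¾y² - 5/4y
  leading term xy: subtract (-9/40)·f_1 from -9/4xy + 17/4x - ¾y² - 5/4y → 13/2x - ¾y² - ⅛y - 45/8
  leading term x: subtract (-13/20)·f_2 from 13/2x - ¾y² - ⅛y - 45/8 → 37/20y² - 57/40y - 17/40
  leading term y²: subtract (37/8)·h_5 from 37/20y² - 57/40y - 17/40 → -45/16y + 45/16
  leading term y: no divisor's leading term divides it; move -45/16y to the remainder.
  leading term 1: no divisor's leading term divides it; move 45/16 to the remainder.
  remainder -45/16y + 45/16 ≠ 0; add h_6 = -45/16y + 45/16 to the basis.

The other S-polynomials (S(f_2,f_3), S(f_1,h_4), S(f_2,h_4), S(f_1,h_5), S(f_2,h_5), S(f_3,h_5), S(h_4,h_5), S(f_1,h_6), S(f_2,h_6), S(f_3,h_6), S(h_4,h_6), S(h_5,h_6)) all reduce to 0 modulo the current basis, so we have a Gröbner basis.
Inter-reduce: drop elements whose leading term is divisible by another's, tail-reduce, and make monic.
Reduced Gröbner basis: {x - 1, y - 1}.

From the last basis element, y - 1 = 0, so y takes values in {1}. Each choice, substituted upward through the basis, yields the corresponding point(s) of the solution set.
  y = 1: the earlier basis element becomes x - 1 = 0, giving x = 1 — point (1, 1).
This is the nonlinear analogue of row-reducing a linear system.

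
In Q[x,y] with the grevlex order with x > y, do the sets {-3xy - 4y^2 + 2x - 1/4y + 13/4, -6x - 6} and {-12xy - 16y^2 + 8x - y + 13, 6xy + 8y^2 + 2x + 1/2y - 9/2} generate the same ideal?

No, the ideals differ.

Equality of ideals is decidable: compute both reduced Gröbner bases (unique for the ordering) and check whether they agree.
Buchberger on the first generating set:
f_1 = -3xy - 4y^2 + 2x - 1/4y + 13/4, LT = xy.
f_2 = -6x - 6, LT = x.

S(f_1,f_2): lcm = xy. S = 4/3y^2 - 2/3x - 11/12y - 13/12.
  reduce S modulo (f_1, f_2):
  remainder 4/3y^2 - 11/12y - 5/12 ≠ 0; add g_3 = 4/3y^2 - 11/12y - 5/12 to the basis.

The other S-polynomials (S(f_1,g_3), S(f_2,g_3)) all reduce to 0 modulo the current basis, so we have a Gröbner basis.
Inter-reduce: drop elements whose leading term is divisible by another's, tail-reduce, and make monic.
Reduced Gröbner basis: {y^2 - 11/16y - 5/16, x + 1}.

Buchberger on the second generating set:
h_1 = -12xy - 16y^2 + 8x - y + 13, LT = xy.
h_2 = 6xy + 8y^2 + 2x + 1/2y - 9/2, LT = xy.

S(h_1,h_2): lcm = xy. S = -x - 1/3.
  reduce S modulo (h_1, h_2):
  remainder -x - 1/3 ≠ 0; add k_3 = -x - 1/3 to the basis.

S(h_1,k_3): lcm = xy. S = 4/3y^2 - 2/3x - 1/4y - 13/12.
  reduce S modulo (h_1, h_2, k_3):
  remainder 4/3y^2 - 1/4y - 31/36 ≠ 0; add k_4 = 4/3y^2 - 1/4y - 31/36 to the basis.

The other S-polynomials (S(h_2,k_3), S(h_1,k_4), S(h_2,k_4), S(k_3,k_4)) all reduce to 0 modulo the current basis, so we have a Gröbner basis.
Inter-reduce: drop elements whose leading term is divisible by another's, tail-reduce, and make monic.
Reduced Gröbner basis: {y^2 - 3/16y - 31/48, x + 1/3}.

The bases are distinct; the ideals are different.
The same test decides containment: I ⊆ J iff every generator of I reduces to 0 modulo a Gröbner basis of J.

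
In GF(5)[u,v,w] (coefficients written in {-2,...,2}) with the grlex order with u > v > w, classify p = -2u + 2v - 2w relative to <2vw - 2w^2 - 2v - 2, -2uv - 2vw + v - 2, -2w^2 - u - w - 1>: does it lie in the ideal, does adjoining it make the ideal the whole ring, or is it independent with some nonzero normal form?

-2u + 2v - 2w is independent of I; its normal form modulo I is -2u + 2v - 2w.

First compute the reduced Gröbner basis of I by Buchberger's algorithm.
f_1 = 2vw - 2w^2 - 2v - 2, LT = vw.
f_2 = -2uv - 2vw + v - 2, LT = uv.
f_3 = -2w^2 - u - w - 1, LT = w^2.

S(f_1,f_2): lcm = uvw. S = -uw^2 - vw^2 - uv - 2vw - u - w.
  reduce S modulo (f_1, f_2, f_3):
  remainder -2u^2 + uw - u - 2w + 1 ≠ 0; add h_4 = -2u^2 + uw - u - 2w + 1 to the basis.

S(f_1,f_3): lcm = vw^2. S = -w^3 + 2uv + vw + 2v - w.
  reduce S modulo (f_1, f_2, f_3, h_4):
  remainder -2uw - u + 2v + w + 1 ≠ 0; add h_5 = -2uw - u + 2v + w + 1 to the basis.

S(f_1,h_5): lcm = uvw. S = -uw^2 + uv + v^2 - 2vw - u - 2v.
  reduce S modulo (f_1, f_2, f_3, h_4, h_5):
  remainder v^2 + u + 2w ≠ 0; add h_6 = v^2 + u + 2w to the basis.

The other S-polynomials (S(f_2,f_3), S(f_1,h_4), S(f_2,h_4), S(f_3,h_4), S(f_2,h_5), S(f_3,h_5), S(h_4,h_5), S(f_1,h_6), S(f_2,h_6), S(f_3,h_6), S(h_4,h_6), S(h_5,h_6)) all reduce to 0 modulo the current basis, so we have a Gröbner basis.
Inter-reduce: drop elements whose leading term is divisible by another's, tail-reduce, and make monic.
Reduced Gröbner basis: {u^2 + 2u + 2v + 2w - 2, uv + 2u - 2v + 2w - 1, uw - 2u - v + 2w + 2, v^2 + u + 2w, vw - 2u - v - 2w + 2, w^2 - 2u - 2w - 2}.
Label its elements g_1 = u^2 + 2u + 2v + 2w - 2, g_2 = uv + 2u - 2v + 2w - 1, g_3 = uw - 2u - v + 2w + 2, g_4 = v^2 + u + 2w, g_5 = vw - 2u - v - 2w + 2, g_6 = w^2 - 2u - 2w - 2.

Reduce p = -2u + 2v - 2w modulo G:
  leading term u: no divisor's leading term divides it; move -2u to the remainder.
  leading term v: no divisor's leading term divides it; move 2v to the remainder.
  leading term w: no divisor's leading term divides it; move -2w to the remainder.
  normal form = -2u + 2v - 2w.
The normal form is nonzero, so p ∉ I. Since p minus its normal form lies in I, I + (p) = I + (r) where r = -2u + 2v - 2w; decide whether this ideal is the whole ring.
Run Buchberger on G together with r (pairs among the g_i already reduce to 0 since G is a Gröbner basis):
g_1 = u^2 + 2u + 2v + 2w - 2, LT = u^2.
g_2 = uv + 2u - 2v + 2w - 1, LT = uv.
g_3 = uw - 2u - v + 2w + 2, LT = uw.
g_4 = v^2 + u + 2w, LT = v^2.
g_5 = vw - 2u - v - 2w + 2, LT = vw.
g_6 = w^2 - 2u - 2w - 2, LT = w^2.
r = -2u + 2v - 2w, LT = u.

S(g_1,r): lcm = u^2. S = uv - uw + 2u + 2v + 2w - 2.
  reduce S modulo (g_1, g_2, g_3, g_4, g_5, g_6, r):
  remainder v - w + 1 ≠ 0; add m_8 = v - w + 1 to the basis.

S(g_3,r): lcm = uw. S = vw - w^2 - 2u - v + 2w + 2.
  reduce S modulo (g_1, g_2, g_3, g_4, g_5, g_6, r, m_8):
  remainder 2w ≠ 0; add m_9 = 2w to the basis.

The other S-polynomials (S(g_1,g_2), S(g_1,g_3), S(g_1,g_4), S(g_1,g_5), S(g_1,g_6), S(g_2,g_3), S(g_2,g_4), S(g_2,g_5), S(g_2,g_6), S(g_2,r), S(g_3,g_4), S(g_3,g_5), S(g_3,g_6), S(g_4,g_5), S(g_4,g_6), S(g_4,r), S(g_5,g_6), S(g_5,r), S(g_6,r), S(g_1,m_8), S(g_2,m_8), S(g_3,m_8), S(g_4,m_8), S(g_5,m_8), S(g_6,m_8), S(r,m_8), S(g_1,m_9), S(g_2,m_9), S(g_3,m_9), S(g_4,m_9), S(g_5,m_9), S(g_6,m_9), S(r,m_9), S(m_8,m_9)) all reduce to 0 modulo the current basis, so we have a Gröbner basis.
Inter-reduce: drop elements whose leading term is divisible by another's, tail-reduce, and make monic.
Reduced Gröbner basis: {u + 1, v + 1, w}.
The reduced Gröbner basis of I + (p) is {u + 1, v + 1, w} ≠ {1}, a proper ideal, so the enlarged system stays consistent: p is independent of I, with normal form -2u + 2v - 2w.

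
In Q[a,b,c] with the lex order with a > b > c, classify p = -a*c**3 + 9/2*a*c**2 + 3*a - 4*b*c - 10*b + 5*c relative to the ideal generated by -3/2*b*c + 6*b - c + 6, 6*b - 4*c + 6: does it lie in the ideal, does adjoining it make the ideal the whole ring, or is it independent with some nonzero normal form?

-a*c**3 + 9/2*a*c**2 + 3*a - 4*b*c - 10*b + 5*c is independent of I; its normal form modulo I is 3*a - 29/3*c + 10.

First compute the reduced Gröbner basis of I by Buchberger's algorithm.
f_1 = -3/2*b*c + 6*b - c + 6, LT = b*c.
f_2 = 6*b - 4*c + 6, LT = b.

S(f_1,f_2): lcm = b*c. S = -4*b + 2/3*c**2 - 1/3*c - 4.
  leading term b: subtract (-2/3)·f_2 from -4*b + 2/3*c**2 - 1/3*c - 4 → 2/3*c**2 - 3*c
  leading term c**2: no divisor's leading term divides it; move 2/3*c**2 to the remainder.
  leading term c: no divisor's leading term divides it; move -3*c to the remainder.
  remainder 2/3*c**2 - 3*c ≠ 0; add h_3 = 2/3*c**2 - 3*c to the basis.

The other S-polynomials (S(f_1,h_3), S(f_2,h_3)) all reduce to 0 modulo the current basis, so we have a Gröbner basis.
Inter-reduce: drop elements whose leading term is divisible by another's, tail-reduce, and make monic.
Reduced Gröbner basis: {b - 2/3*c + 1, c**2 - 9/2*c}.
Label its elements g_1 = b - 2/3*c + 1, g_2 = c**2 - 9/2*c.

Reduce p = -a*c**3 + 9/2*a*c**2 + 3*a - 4*b*c - 10*b + 5*c modulo G:
  leading term a*c**3: subtract (-a*c)·g_2 from -a*c**3 + 9/2*a*c**2 + 3*a - 4*b*c - 10*b + 5*c → 3*a - 4*b*c - 10*b + 5*c
  leading term a: no divisor's leading term divides it; move 3*a to the remainder.
  leading term b*c: subtract (-4*c)·g_1 from -4*b*c - 10*b + 5*c → -10*b - 8/3*c**2 + 9*c
  leading term b: subtract (-10)·g_1 from -10*b - 8/3*c**2 + 9*c → -8/3*c**2 + 7/3*c + 10
  leading term c**2: subtract (-8/3)·g_2 from -8/3*c**2 + 7/3*c + 10 → -29/3*c + 10
  leading term c: no divisor's leading term divides it; move -29/3*c to the remainder.
  leading term 1: no divisor's leading term divides it; move 10 to the remainder.
  normal form = 3*a - 29/3*c + 10.
The normal form is nonzero, so p ∉ I. Since p minus its normal form lies in I, I + (p) = I + (r) where r = 3*a - 29/3*c + 10; decide whether this ideal is the whole ring.
Run Buchberger on G together with r (pairs among the g_i already reduce to 0 since G is a Gröbner basis):
g_1 = b - 2/3*c + 1, LT = b.
g_2 = c**2 - 9/2*c, LT = c**2.
r = 3*a - 29/3*c + 10, LT = a.

The S-polynomials (S(g_1,g_2), S(g_1,r), S(g_2,r)) all reduce to 0 modulo the current basis, so we have a Gröbner basis.
Inter-reduce: drop elements whose leading term is divisible by another's, tail-reduce, and make monic.
Reduced Gröbner basis: {a - 29/9*c + 10/3, b - 2/3*c + 1, c**2 - 9/2*c}.
The reduced Gröbner basis of I + (p) is {a - 29/9*c + 10/3, b - 2/3*c + 1, c**2 - 9/2*c} ≠ {1}, a proper ideal, so the enlarged system stays consistent: p is independent of I, with normal form 3*a - 29/3*c + 10.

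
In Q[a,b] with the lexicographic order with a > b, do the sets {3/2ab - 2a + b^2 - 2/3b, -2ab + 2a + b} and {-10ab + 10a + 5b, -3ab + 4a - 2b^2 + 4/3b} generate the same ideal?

Since reduced Gröbner bases are canonical representatives of ideals under a given ordering, it suffices to compute and compare them.
Buchberger on the first generating set:
f_1 = 3/2ab - 2a + b^2 - 2/3b, LT = ab.
f_2 = -2ab + 2a + b, LT = ab.

S(f_1,f_2): lcm = ab. S = -1/3a + 2/3b^2 + 1/18b.
  leading term a: no divisor's leading term divides it; move -1/3a to the remainder.
  leading term b^2: no divisor's leading term divides it; move 2/3b^2 to the remainder.
  leading term b: no divisor's leading term divides it; move 1/18b to the remainder.
  remainder -1/3a + 2/3b^2 + 1/18b ≠ 0; add g_3 = -1/3a + 2/3b^2 + 1/18b to the basis.

S(f_1,g_3): lcm = ab. S = -4/3a + 2b^3 + 5/6b^2 - 4/9b.
  leading term a: subtract (4)·g_3 from -4/3a + 2b^3 + 5/6b^2 - 4/9b → 2b^3 - 11/6b^2 - 2/3b
  leading term b^3: no divisor's leading term divides it; move 2b^3 to the remainder.
  leading term b^2: no divisor's leading term divides it; move -11/6b^2 to the remainder.
  leading term b: no divisor's leading term divides it; move -2/3b to the remainder.
  remainder 2b^3 - 11/6b^2 - 2/3b ≠ 0; add g_4 = 2b^3 - 11/6b^2 - 2/3b to the basis.

The other S-polynomials (S(f_2,g_3), S(f_1,g_4), S(f_2,g_4), S(g_3,g_4)) all reduce to 0 modulo the current basis, so we have a Gröbner basis.
Inter-reduce: drop elements whose leading term is divisible by another's, tail-reduce, and make monic.
Reduced Gröbner basis: {a - 2b^2 - 1/6b, b^3 - 11/12b^2 - 1/3b}.

Buchberger on the second generating set:
h_1 = -10ab + 10a + 5b, LT = ab.
h_2 = -3ab + 4a - 2b^2 + 4/3b, LT = ab.

S(h_1,h_2): lcm = ab. S = 1/3a - 2/3b^2 - 1/18b.
  leading term a: no divisor's leading term divides it; move 1/3a to the remainder.
  leading term b^2: no divisor's leading term divides it; move -2/3b^2 to the remainder.
  leading term b: no divisor's leading term divides it; move -1/18b to the remainder.
  remainder 1/3a - 2/3b^2 - 1/18b ≠ 0; add k_3 = 1/3a - 2/3b^2 - 1/18b to the basis.

S(h_1,k_3): lcm = ab. S = -a + 2b^3 + 1/6b^2 - 1/2b.
  leading term a: subtract (-3)·k_3 from -a + 2b^3 + 1/6b^2 - 1/2b → 2b^3 - 11/6b^2 - 2/3b
  leading term b^3: no divisor's leading term divides it; move 2b^3 to the remainder.
  leading term b^2: no divisor's leading term divides it; move -11/6b^2 to the remainder.
  leading term b: no divisor's leading term divides it; move -2/3b to the remainder.
  remainder 2b^3 - 11/6b^2 - 2/3b ≠ 0; add k_4 = 2b^3 - 11/6b^2 - 2/3b to the basis.

The other S-polynomials (S(h_2,k_3), S(h_1,k_4), S(h_2,k_4), S(k_3,k_4)) all reduce to 0 modulo the current basis, so we have a Gröbner basis.
Inter-reduce: drop elements whose leading term is divisible by another's, tail-reduce, and make monic.
Reduced Gröbner basis: {a - 2b^2 - 1/6b, b^3 - 11/12b^2 - 1/3b}.

The two bases agree; hence the ideals are identical.

Yes, the ideals are equal.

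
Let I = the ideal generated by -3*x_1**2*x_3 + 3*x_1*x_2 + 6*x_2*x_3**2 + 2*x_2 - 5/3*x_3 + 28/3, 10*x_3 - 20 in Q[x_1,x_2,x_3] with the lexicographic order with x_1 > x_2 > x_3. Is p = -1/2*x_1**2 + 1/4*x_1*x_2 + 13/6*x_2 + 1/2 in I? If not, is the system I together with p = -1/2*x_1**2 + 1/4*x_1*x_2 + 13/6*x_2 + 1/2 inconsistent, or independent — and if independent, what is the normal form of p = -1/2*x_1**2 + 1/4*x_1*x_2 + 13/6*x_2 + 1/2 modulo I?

First compute the reduced Gröbner basis of I by Buchberger's algorithm.
f_1 = -3*x_1**2*x_3 + 3*x_1*x_2 + 6*x_2*x_3**2 + 2*x_2 - 5/3*x_3 + 28/3, LT = x_1**2*x_3.
f_2 = 10*x_3 - 20, LT = x_3.

S(f_1,f_2): lcm = x_1**2*x_3. S = 2*x_1**2 - x_1*x_2 - 2*x_2*x_3**2 - 2/3*x_2 + 5/9*x_3 - 28/9.
  leading term x_1**2: no divisor's leading term divides it; move 2*x_1**2 to the remainder.
  leading term x_1*x_2: no divisor's leading term divides it; move -x_1*x_2 to the remainder.
  leading term x_2*x_3**2: subtract (-1/5*x_2*x_3)·f_2 from -2*x_2*x_3**2 - 2/3*x_2 + 5/9*x_3 - 28/9 → -4*x_2*x_3 - 2/3*x_2 + 5/9*x_3 - 28/9
  leading term x_2*x_3: subtract (-2/5*x_2)·f_2 from -4*x_2*x_3 - 2/3*x_2 + 5/9*x_3 - 28/9 → -26/3*x_2 + 5/9*x_3 - 28/9
  leading term x_2: no divisor's leading term divides it; move -26/3*x_2 to the remainder.
  leading term x_3: subtract (1/18)·f_2 from 5/9*x_3 - 28/9 → -2
  leading term 1: no divisor's leading term divides it; move -2 to the remainder.
  remainder 2*x_1**2 - x_1*x_2 - 26/3*x_2 - 2 ≠ 0; add h_3 = 2*x_1**2 - x_1*x_2 - 26/3*x_2 - 2 to the basis.

S(f_1,h_3): lcm = x_1**2*x_3. S = 1/2*x_1*x_2*x_3 - x_1*x_2 - 2*x_2*x_3**2 + 13/3*x_2*x_3 - 2/3*x_2 + 14/9*x_3 - 28/9.
  leading term x_1*x_2*x_3: subtract (1/20*x_1*x_2)·f_2 from 1/2*x_1*x_2*x_3 - x_1*x_2 - 2*x_2*x_3**2 + 13/3*x_2*x_3 - 2/3*x_2 + 14/9*x_3 - 28/9 → -2*x_2*x_3**2 + 13/3*x_2*x_3 - 2/3*x_2 + 14/9*x_3 - 28/9
  leading term x_2*x_3**2: subtract (-1/5*x_2*x_3)·f_2 from -2*x_2*x_3**2 + 13/3*x_2*x_3 - 2/3*x_2 + 14/9*x_3 - 28/9 → 1/3*x_2*x_3 - 2/3*x_2 + 14/9*x_3 - 28/9
  leading term x_2*x_3: subtract (1/30*x_2)·f_2 from 1/3*x_2*x_3 - 2/3*x_2 + 14/9*x_3 - 28/9 → 14/9*x_3 - 28/9
  leading term x_3: subtract (7/45)·f_2 from 14/9*x_3 - 28/9 → 0
  remainder 0.

S(f_2,h_3): leading monomials are coprime, so the S-polynomial reduces to 0 (Buchberger's first criterion).
Every S-polynomial of the final basis reduces to 0, so we have a Gröbner basis.
Inter-reduce: drop elements whose leading term is divisible by another's, tail-reduce, and make monic.
Reduced Gröbner basis: {x_1**2 - 1/2*x_1*x_2 - 13/3*x_2 - 1, x_3 - 2}.
Label its elements g_1 = x_1**2 - 1/2*x_1*x_2 - 13/3*x_2 - 1, g_2 = x_3 - 2.

Reduce p = -1/2*x_1**2 + 1/4*x_1*x_2 + 13/6*x_2 + 1/2 modulo G:
  leading term x_1**2: subtract (-1/2)·g_1 from -1/2*x_1**2 + 1/4*x_1*x_2 + 13/6*x_2 + 1/2 → 0
  normal form = 0.
Since the normal form is 0, p ∈ I.

-1/2*x_1**2 + 1/4*x_1*x_2 + 13/6*x_2 + 1/2 lies in I (it reduces to 0).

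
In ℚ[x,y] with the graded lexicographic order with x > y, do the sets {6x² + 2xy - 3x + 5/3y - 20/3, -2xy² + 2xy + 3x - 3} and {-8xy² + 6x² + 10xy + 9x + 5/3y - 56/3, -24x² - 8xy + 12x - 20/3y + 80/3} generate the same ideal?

Since reduced Gröbner bases are canonical representatives of ideals under a given ordering, it suffices to compute and compare them.
Buchberger on the first generating set:
f_1 = 6x² + 2xy - 3x + 5/3y - 20/3, LT = x².
f_2 = -2xy² + 2xy + 3x - 3, LT = xy².

S(f_1,f_2): lcm = x²y². S = ⅓xy³ + x²y - ½xy² + 5/18y³ + 3/2x² - 10/9y² - 3/2x.
  reduce S modulo (f_1, f_2):
  remainder 5/18y³ - 25/18y² - 3/2x + 7/36y + 29/12 ≠ 0; add g_3 = 5/18y³ - 25/18y² - 3/2x + 7/36y + 29/12 to the basis.

The other S-polynomials (S(f_1,g_3), S(f_2,g_3)) all reduce to 0 modulo the current basis, so we have a Gröbner basis.
Inter-reduce: drop elements whose leading term is divisible by another's, tail-reduce, and make monic.
Reduced Gröbner basis: {xy² - xy - 3/2x + 3/2, y³ - 5y² - 27/5x + 7/10y + 87/10, x² + ⅓xy - ½x + 5/18y - 10/9}.

Buchberger on the second generating set:
h_1 = -8xy² + 6x² + 10xy + 9x + 5/3y - 56/3, LT = xy².
h_2 = -24x² - 8xy + 12x - 20/3y + 80/3, LT = x².

S(h_1,h_2): lcm = x²y². S = -⅓xy³ - ¾x³ - 5/4x²y + ½xy² - 5/18y³ - 9/8x² - 5/24xy + 10/9y² + 7/3x.
  reduce S modulo (h_1, h_2):
  remainder -5/18y³ + 25/18y² + 3/2x - 7/36y - 29/12 ≠ 0; add k_3 = -5/18y³ + 25/18y² + 3/2x - 7/36y - 29/12 to the basis.

The other S-polynomials (S(h_1,k_3), S(h_2,k_3)) all reduce to 0 modulo the current basis, so we have a Gröbner basis.
Inter-reduce: drop elements whose leading term is divisible by another's, tail-reduce, and make monic.
Reduced Gröbner basis: {xy² - xy - 3/2x + 3/2, y³ - 5y² - 27/5x + 7/10y + 87/10, x² + ⅓xy - ½x + 5/18y - 10/9}.

Same reduced basis, so the two generating sets span the same ideal.

Yes, the ideals are equal.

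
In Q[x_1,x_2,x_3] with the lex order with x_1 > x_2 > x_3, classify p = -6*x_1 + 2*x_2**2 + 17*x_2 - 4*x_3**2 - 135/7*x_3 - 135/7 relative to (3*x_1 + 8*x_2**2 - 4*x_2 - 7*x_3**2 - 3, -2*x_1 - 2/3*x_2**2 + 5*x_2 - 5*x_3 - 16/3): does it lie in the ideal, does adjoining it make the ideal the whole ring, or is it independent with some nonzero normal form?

Adjoining -6*x_1 + 2*x_2**2 + 17*x_2 - 4*x_3**2 - 135/7*x_3 - 135/7 makes the ideal the whole ring: the system is inconsistent.

First compute the reduced Gröbner basis of I by Buchberger's algorithm.
f_1 = 3*x_1 + 8*x_2**2 - 4*x_2 - 7*x_3**2 - 3, LT = x_1.
f_2 = -2*x_1 - 2/3*x_2**2 + 5*x_2 - 5*x_3 - 16/3, LT = x_1.

S(f_1,f_2): lcm = x_1. S = 7/3*x_2**2 + 7/6*x_2 - 7/3*x_3**2 - 5/2*x_3 - 11/3.
  leading term x_2**2: no divisor's leading term divides it; move 7/3*x_2**2 to the remainder.
  leading term x_2: no divisor's leading term divides it; move 7/6*x_2 to the remainder.
  leading term x_3**2: no divisor's leading term divides it; move -7/3*x_3**2 to the remainder.
  leading term x_3: no divisor's leading term divides it; move -5/2*x_3 to the remainder.
  leading term 1: no divisor's leading term divides it; move -11/3 to the remainder.
  remainder 7/3*x_2**2 + 7/6*x_2 - 7/3*x_3**2 - 5/2*x_3 - 11/3 ≠ 0; add h_3 = 7/3*x_2**2 + 7/6*x_2 - 7/3*x_3**2 - 5/2*x_3 - 11/3 to the basis.

S(f_1,h_3): leading monomials are coprime, so the S-polynomial reduces to 0 (Buchberger's first criterion).
S(f_2,h_3): leading monomials are coprime, so the S-polynomial reduces to 0 (Buchberger's first criterion).
Every S-polynomial of the final basis reduces to 0, so we have a Gröbner basis.
Inter-reduce: drop elements whose leading term is divisible by another's, tail-reduce, and make monic.
Reduced Gröbner basis: {x_1 - 8/3*x_2 + 1/3*x_3**2 + 20/7*x_3 + 67/21, x_2**2 + 1/2*x_2 - x_3**2 - 15/14*x_3 - 11/7}.
Label its elements g_1 = x_1 - 8/3*x_2 + 1/3*x_3**2 + 20/7*x_3 + 67/21, g_2 = x_2**2 + 1/2*x_2 - x_3**2 - 15/14*x_3 - 11/7.

Reduce p = -6*x_1 + 2*x_2**2 + 17*x_2 - 4*x_3**2 - 135/7*x_3 - 135/7 modulo G:
  leading term x_1: subtract (-6)·g_1 from -6*x_1 + 2*x_2**2 + 17*x_2 - 4*x_3**2 - 135/7*x_3 - 135/7 → 2*x_2**2 + x_2 - 2*x_3**2 - 15/7*x_3 - 1/7
  leading term x_2**2: subtract (2)·g_2 from 2*x_2**2 + x_2 - 2*x_3**2 - 15/7*x_3 - 1/7 → 3
  leading term 1: no divisor's leading term divides it; move 3 to the remainder.
  normal form = 3.
The normal form is nonzero, so p ∉ I. Since p minus its normal form lies in I, I + (p) = I + (r) where r = 3; decide whether this ideal is the whole ring.
Here r = 3 is a nonzero constant, hence a unit: 1 ∈ I + (p), the Gröbner basis of I + (p) is {1}, and the enlarged system has no common solution — adjoining p is inconsistent.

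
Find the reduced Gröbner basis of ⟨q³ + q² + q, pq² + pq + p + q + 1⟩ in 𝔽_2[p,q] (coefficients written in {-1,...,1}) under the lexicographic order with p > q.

G = {p + 1, q}

f_1 = q³ + q² + q, LT = q³.
f_2 = pq² + pq + p + q + 1, LT = pq².

S(f_1,f_2): lcm = pq³. S = q² + q.
  leading term q²: no divisor's leading term divides it; move q² to the remainder.
  leading term q: no divisor's leading term divides it; move q to the remainder.
  remainder q² + q ≠ 0; add g_3 = q² + q to the basis.

S(f_1,g_3): lcm = q³. S = q.
  leading term q: no divisor's leading term divides it; move q to the remainder.
  remainder q ≠ 0; add g_4 = q to the basis.

S(f_2,g_3): lcm = pq². S = p + q + 1.
  leading term p: no divisor's leading term divides it; move p to the remainder.
  leading term q: subtract (1)·g_4 from q + 1 → 1
  leading term 1: no divisor's leading term divides it; move 1 to the remainder.
  remainder p + 1 ≠ 0; add g_5 = p + 1 to the basis.

The other S-polynomials (S(f_1,g_4), S(f_2,g_4), S(g_3,g_4), S(f_1,g_5), S(f_2,g_5), S(g_3,g_5), S(g_4,g_5)) all reduce to 0 modulo the current basis, so we have a Gröbner basis.
Inter-reduce: drop elements whose leading term is divisible by another's, tail-reduce, and make monic.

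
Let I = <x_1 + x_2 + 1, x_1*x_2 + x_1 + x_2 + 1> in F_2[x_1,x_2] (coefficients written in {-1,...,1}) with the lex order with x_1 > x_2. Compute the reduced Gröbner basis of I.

G = {x_1 + x_2 + 1, x_2**2 + x_2}

f_1 = x_1 + x_2 + 1, LT = x_1.
f_2 = x_1*x_2 + x_1 + x_2 + 1, LT = x_1*x_2.

S(f_1,f_2): lcm = x_1*x_2. S = x_1 + x_2**2 + 1.
  reduce S modulo (f_1, f_2):
  remainder x_2**2 + x_2 ≠ 0; add g_3 = x_2**2 + x_2 to the basis.

The other S-polynomials (S(f_1,g_3), S(f_2,g_3)) all reduce to 0 modulo the current basis, so we have a Gröbner basis.
Inter-reduce: drop elements whose leading term is divisible by another's, tail-reduce, and make monic.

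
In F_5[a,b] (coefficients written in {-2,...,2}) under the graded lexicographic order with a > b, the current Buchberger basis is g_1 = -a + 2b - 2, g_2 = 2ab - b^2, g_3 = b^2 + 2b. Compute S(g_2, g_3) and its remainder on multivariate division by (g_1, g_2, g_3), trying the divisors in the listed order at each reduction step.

S(g_2, g_3) = 2b^3 - 2ab; remainder on division = 0.

lcm(LM(g_2), LM(g_3)) = ab^2.
S = (lcm/LT(g_2))·g_2 − (lcm/LT(g_3))·g_3 = 2b^3 - 2ab.
Reduce S modulo (g_1, g_2, g_3) in that order:
  leading term b^3: subtract (2b)·g_3 from 2b^3 - 2ab → -2ab + b^2
  leading term ab: subtract (2b)·g_1 from -2ab + b^2 → 2b^2 - b
  leading term b^2: subtract (2)·g_3 from 2b^2 - b → 0
The remainder is 0, so this S-polynomial contributes no new basis element.
An S-polynomial is built so that the two leading terms cancel; whether anything survives reduction is exactly the Gröbner-basis criterion.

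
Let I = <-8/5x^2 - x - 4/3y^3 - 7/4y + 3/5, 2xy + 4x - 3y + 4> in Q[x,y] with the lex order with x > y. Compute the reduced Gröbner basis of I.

f_1 = -8/5x^2 - x - 4/3y^3 - 7/4y + 3/5, LT = x^2.
f_2 = 2xy + 4x - 3y + 4, LT = xy.

S(f_1,f_2): lcm = x^2y. S = -2x^2 + 17/8xy - 2x + 5/6y^4 + 35/32y^2 - 3/8y.
  reduce S modulo (f_1, f_2):
  remainder -5x + 5/6y^4 + 5/3y^3 + 35/32y^2 + 5y - 5 ≠ 0; add g_3 = -5x + 5/6y^4 + 5/3y^3 + 35/32y^2 + 5y - 5 to the basis.

S(f_2,g_3): lcm = xy. S = 2x + 1/6y^5 + 1/3y^4 + 7/32y^3 + y^2 - 5/2y + 2.
  reduce S modulo (f_1, f_2, g_3):
  remainder 1/6y^5 + 2/3y^4 + 85/96y^3 + 23/16y^2 - 1/2y ≠ 0; add g_4 = 1/6y^5 + 2/3y^4 + 85/96y^3 + 23/16y^2 - 1/2y to the basis.

The other S-polynomials (S(f_1,g_3), S(f_1,g_4), S(f_2,g_4), S(g_3,g_4)) all reduce to 0 modulo the current basis, so we have a Gröbner basis.
Inter-reduce: drop elements whose leading term is divisible by another's, tail-reduce, and make monic.

G = {x - 1/6y^4 - 1/3y^3 - 7/32y^2 - y + 1, y^5 + 4y^4 + 85/16y^3 + 69/8y^2 - 3y}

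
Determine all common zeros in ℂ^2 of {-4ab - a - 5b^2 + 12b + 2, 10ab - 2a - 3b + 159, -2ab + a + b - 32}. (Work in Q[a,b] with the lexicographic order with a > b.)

{(-3, 5)}

Compute a lex Gröbner basis by Buchberger's algorithm.
f_1 = -4ab - a - 5b^2 + 12b + 2, LT = ab.
f_2 = 10ab - 2a - 3b + 159, LT = ab.
f_3 = -2ab + a + b - 32, LT = ab.

S(f_1,f_2): lcm = ab. S = 9/20a + 5/4b^2 - 27/10b - 82/5.
  leading term a: no divisor's leading term divides it; move 9/20a to the remainder.
  leading term b^2: no divisor's leading term divides it; move 5/4b^2 to the remainder.
  leading term b: no divisor's leading term divides it; move -27/10b to the remainder.
  leading term 1: no divisor's leading term divides it; move -82/5 to the remainder.
  remainder 9/20a + 5/4b^2 - 27/10b - 82/5 ≠ 0; add h_4 = 9/20a + 5/4b^2 - 27/10b - 82/5 to the basis.

S(f_1,f_3): lcm = ab. S = 3/4a + 5/4b^2 - 5/2b - 33/2.
  leading term a: subtract (5/3)·h_4 from 3/4a + 5/4b^2 - 5/2b - 33/2 → -5/6b^2 + 2b + 65/6
  leading term b^2: no divisor's leading term divides it; move -5/6b^2 to the remainder.
  leading term b: no divisor's leading term divides it; move 2b to the remainder.
  leading term 1: no divisor's leading term divides it; move 65/6 to the remainder.
  remainder -5/6b^2 + 2b + 65/6 ≠ 0; add h_5 = -5/6b^2 + 2b + 65/6 to the basis.

S(f_2,f_3): lcm = ab. S = 3/10a + 1/5b - 1/10.
  leading term a: subtract (2/3)·h_4 from 3/10a + 1/5b - 1/10 → -5/6b^2 + 2b + 65/6
  leading term b^2: subtract (1)·h_5 from -5/6b^2 + 2b + 65/6 → 0
  remainder 0.

S(f_1,h_4): lcm = ab. S = 1/4a - 25/9b^3 + 29/4b^2 + 301/9b - 1/2.
  leading term a: subtract (5/9)·h_4 from 1/4a - 25/9b^3 + 29/4b^2 + 301/9b - 1/2 → -25/9b^3 + 59/9b^2 + 629/18b + 155/18
  leading term b^3: subtract (10/3b)·h_5 from -25/9b^3 + 59/9b^2 + 629/18b + 155/18 → -1/9b^2 - 7/6b + 155/18
  leading term b^2: subtract (2/15)·h_5 from -1/9b^2 - 7/6b + 155/18 → -43/30b + 43/6
  leading term b: no divisor's leading term divides it; move -43/30b to the remainder.
  leading term 1: no divisor's leading term divides it; move 43/6 to the remainder.
  remainder -43/30b + 43/6 ≠ 0; add h_6 = -43/30b + 43/6 to the basis.

S(f_2,h_4): lcm = ab. S = -1/5a - 25/9b^3 + 6b^2 + 3253/90b + 159/10.
  leading term a: subtract (-4/9)·h_4 from -1/5a - 25/9b^3 + 6b^2 + 3253/90b + 159/10 → -25/9b^3 + 59/9b^2 + 629/18b + 155/18
  leading term b^3: subtract (10/3b)·h_5 from -25/9b^3 + 59/9b^2 + 629/18b + 155/18 → -1/9b^2 - 7/6b + 155/18
  leading term b^2: subtract (2/15)·h_5 from -1/9b^2 - 7/6b + 155/18 → -43/30b + 43/6
  leading term b: subtract (1)·h_6 from -43/30b + 43/6 → 0
  remainder 0.

S(f_3,h_4): lcm = ab. S = -1/2a - 25/9b^3 + 6b^2 + 647/18b + 16.
  leading term a: subtract (-10/9)·h_4 from -1/2a - 25/9b^3 + 6b^2 + 647/18b + 16 → -25/9b^3 + 133/18b^2 + 593/18b - 20/9
  leading term b^3: subtract (10/3b)·h_5 from -25/9b^3 + 133/18b^2 + 593/18b - 20/9 → 13/18b^2 - 19/6b - 20/9
  leading term b^2: subtract (-13/15)·h_5 from 13/18b^2 - 19/6b - 20/9 → -43/30b + 43/6
  leading term b: subtract (1)·h_6 from -43/30b + 43/6 → 0
  remainder 0.

S(f_1,h_5): lcm = ab^2. S = 53/20ab + 13a + 5/4b^3 - 3b^2 - 1/2b.
  leading term ab: subtract (-53/80)·f_1 from 53/20ab + 13a + 5/4b^3 - 3b^2 - 1/2b → 987/80a + 5/4b^3 - 101/16b^2 + 149/20b + 53/40
  leading term a: subtract (329/12)·h_4 from 987/80a + 5/4b^3 - 101/16b^2 + 149/20b + 53/40 → 5/4b^3 - 487/12b^2 + 3259/40b + 10823/24
  leading term b^3: subtract (-3/2b)·h_5 from 5/4b^3 - 487/12b^2 + 3259/40b + 10823/24 → -451/12b^2 + 3909/40b + 10823/24
  leading term b^2: subtract (451/10)·h_5 from -451/12b^2 + 3909/40b + 10823/24 → 301/40b - 301/8
  leading term b: subtract (-21/4)·h_6 from 301/40b - 301/8 → 0
  remainder 0.

S(f_2,h_5): lcm = ab^2. S = 11/5ab + 13a - 3/10b^2 + 159/10b.
  leading term ab: subtract (-11/20)·f_1 from 11/5ab + 13a - 3/10b^2 + 159/10b → 249/20a - 61/20b^2 + 45/2b + 11/10
  leading term a: subtract (83/3)·h_4 from 249/20a - 61/20b^2 + 45/2b + 11/10 → -1129/30b^2 + 486/5b + 2729/6
  leading term b^2: subtract (1129/25)·h_5 from -1129/30b^2 + 486/5b + 2729/6 → 172/25b - 172/5
  leading term b: subtract (-24/5)·h_6 from 172/25b - 172/5 → 0
  remainder 0.

S(f_3,h_5): lcm = ab^2. S = 19/10ab + 13a - 1/2b^2 + 16b.
  leading term ab: subtract (-19/40)·f_1 from 19/10ab + 13a - 1/2b^2 + 16b → 501/40a - 23/8b^2 + 217/10b + 19/20
  leading term a: subtract (167/6)·h_4 from 501/40a - 23/8b^2 + 217/10b + 19/20 → -113/3b^2 + 1937/20b + 5489/12
  leading term b^2: subtract (226/5)·h_5 from -113/3b^2 + 1937/20b + 5489/12 → 129/20b - 129/4
  leading term b: subtract (-9/2)·h_6 from 129/20b - 129/4 → 0
  remainder 0.

S(h_4,h_5): leading monomials are coprime, so the S-polynomial reduces to 0 (Buchberger's first criterion).
S(f_1,h_6): lcm = ab. S = 21/4a + 5/4b^2 - 3b - 1/2.
  leading term a: subtract (35/3)·h_4 from 21/4a + 5/4b^2 - 3b - 1/2 → -40/3b^2 + 57/2b + 1145/6
  leading term b^2: subtract (16)·h_5 from -40/3b^2 + 57/2b + 1145/6 → -7/2b + 35/2
  leading term b: subtract (105/43)·h_6 from -7/2b + 35/2 → 0
  remainder 0.

S(f_2,h_6): lcm = ab. S = 24/5a - 3/10b + 159/10.
  leading term a: subtract (32/3)·h_4 from 24/5a - 3/10b + 159/10 → -40/3b^2 + 57/2b + 1145/6
  leading term b^2: subtract (16)·h_5 from -40/3b^2 + 57/2b + 1145/6 → -7/2b + 35/2
  leading term b: subtract (105/43)·h_6 from -7/2b + 35/2 → 0
  remainder 0.

S(f_3,h_6): lcm = ab. S = 9/2a - 1/2b + 16.
  leading term a: subtract (10)·h_4 from 9/2a - 1/2b + 16 → -25/2b^2 + 53/2b + 180
  leading term b^2: subtract (15)·h_5 from -25/2b^2 + 53/2b + 180 → -7/2b + 35/2
  leading term b: subtract (105/43)·h_6 from -7/2b + 35/2 → 0
  remainder 0.

S(h_4,h_6): leading monomials are coprime, so the S-polynomial reduces to 0 (Buchberger's first criterion).
S(h_5,h_6): lcm = b^2. S = 13/5b - 13.
  leading term b: subtract (-78/43)·h_6 from 13/5b - 13 → 0
  remainder 0.

Every S-polynomial of the final basis reduces to 0, so we have a Gröbner basis.
Inter-reduce: drop elements whose leading term is divisible by another's, tail-reduce, and make monic.
Reduced Gröbner basis: {a + 3, b - 5}.

From the last basis element, b - 5 = 0, so b takes values in {5}. Each choice, substituted upward through the basis, yields the corresponding point(s) of the solution set.
  b = 5: the earlier basis element becomes a + 3 = 0, giving a = -3 — point (-3, 5).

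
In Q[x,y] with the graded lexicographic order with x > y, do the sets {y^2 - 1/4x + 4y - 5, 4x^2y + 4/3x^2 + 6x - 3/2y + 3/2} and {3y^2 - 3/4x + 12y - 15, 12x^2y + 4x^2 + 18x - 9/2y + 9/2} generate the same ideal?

Yes, the ideals are equal.

Two ideals are equal iff their reduced Gröbner bases coincide (the reduced basis is unique for a fixed ordering).
Buchberger on the first generating set:
f_1 = y^2 - 1/4x + 4y - 5, LT = y^2.
f_2 = 4x^2y + 4/3x^2 + 6x - 3/2y + 3/2, LT = x^2y.

S(f_1,f_2): lcm = x^2y^2. S = -1/4x^3 + 11/3x^2y - 5x^2 - 3/2xy + 3/8y^2 - 3/8y.
  leading term x^3: no divisor's leading term divides it; move -1/4x^3 to the remainder.
  leading term x^2y: subtract (11/12)·f_2 from 11/3x^2y - 5x^2 - 3/2xy + 3/8y^2 - 3/8y → -56/9x^2 - 3/2xy + 3/8y^2 - 11/2x + y - 11/8
  leading term x^2: no divisor's leading term divides it; move -56/9x^2 to the remainder.
  leading term xy: no divisor's leading term divides it; move -3/2xy to the remainder.
  leading term y^2: subtract (3/8)·f_1 from 3/8y^2 - 11/2x + y - 11/8 → -173/32x - 1/2y + 1/2
  leading term x: no divisor's leading term divides it; move -173/32x to the remainder.
  leading term y: no divisor's leading term divides it; move -1/2y to the remainder.
  leading term 1: no divisor's leading term divides it; move 1/2 to the remainder.
  remainder -1/4x^3 - 56/9x^2 - 3/2xy - 173/32x - 1/2y + 1/2 ≠ 0; add g_3 = -1/4x^3 - 56/9x^2 - 3/2xy - 173/32x - 1/2y + 1/2 to the basis.

S(f_1,g_3): leading monomials are coprime, so the S-polynomial reduces to 0 (Buchberger's first criterion).
S(f_2,g_3): lcm = x^3y. S = 1/3x^3 - 224/9x^2y - 6xy^2 + 3/2x^2 - 22xy - 2y^2 + 3/8x + 2y.
  leading term x^3: subtract (-4/3)·g_3 from 1/3x^3 - 224/9x^2y - 6xy^2 + 3/2x^2 - 22xy - 2y^2 + 3/8x + 2y → -224/9x^2y - 6xy^2 - 367/54x^2 - 24xy - 2y^2 - 41/6x + 4/3y + 2/3
  leading term x^2y: subtract (-56/9)·f_2 from -224/9x^2y - 6xy^2 - 367/54x^2 - 24xy - 2y^2 - 41/6x + 4/3y + 2/3 → -6xy^2 + 3/2x^2 - 24xy - 2y^2 + 61/2x - 8y + 10
  leading term xy^2: subtract (-6x)·f_1 from -6xy^2 + 3/2x^2 - 24xy - 2y^2 + 61/2x - 8y + 10 → -2y^2 + 1/2x - 8y + 10
  leading term y^2: subtract (-2)·f_1 from -2y^2 + 1/2x - 8y + 10 → 0
  remainder 0.

Every S-polynomial of the final basis reduces to 0, so we have a Gröbner basis.
Inter-reduce: drop elements whose leading term is divisible by another's, tail-reduce, and make monic.
Reduced Gröbner basis: {x^3 + 224/9x^2 + 6xy + 173/8x + 2y - 2, x^2y + 1/3x^2 + 3/2x - 3/8y + 3/8, y^2 - 1/4x + 4y - 5}.

Buchberger on the second generating set:
h_1 = 3y^2 - 3/4x + 12y - 15, LT = y^2.
h_2 = 12x^2y + 4x^2 + 18x - 9/2y + 9/2, LT = x^2y.

S(h_1,h_2): lcm = x^2y^2. S = -1/4x^3 + 11/3x^2y - 5x^2 - 3/2xy + 3/8y^2 - 3/8y.
  leading term x^3: no divisor's leading term divides it; move -1/4x^3 to the remainder.
  leading term x^2y: subtract (11/36)·h_2 from 11/3x^2y - 5x^2 - 3/2xy + 3/8y^2 - 3/8y → -56/9x^2 - 3/2xy + 3/8y^2 - 11/2x + y - 11/8
  leading term x^2: no divisor's leading term divides it; move -56/9x^2 to the remainder.
  leading term xy: no divisor's leading term divides it; move -3/2xy to the remainder.
  leading term y^2: subtract (1/8)·h_1 from 3/8y^2 - 11/2x + y - 11/8 → -173/32x - 1/2y + 1/2
  leading term x: no divisor's leading term divides it; move -173/32x to the remainder.
  leading term y: no divisor's leading term divides it; move -1/2y to the remainder.
  leading term 1: no divisor's leading term divides it; move 1/2 to the remainder.
  remainder -1/4x^3 - 56/9x^2 - 3/2xy - 173/32x - 1/2y + 1/2 ≠ 0; add k_3 = -1/4x^3 - 56/9x^2 - 3/2xy - 173/32x - 1/2y + 1/2 to the basis.

S(h_1,k_3): leading monomials are coprime, so the S-polynomial reduces to 0 (Buchberger's first criterion).
S(h_2,k_3): lcm = x^3y. S = 1/3x^3 - 224/9x^2y - 6xy^2 + 3/2x^2 - 22xy - 2y^2 + 3/8x + 2y.
  leading term x^3: subtract (-4/3)·k_3 from 1/3x^3 - 224/9x^2y - 6xy^2 + 3/2x^2 - 22xy - 2y^2 + 3/8x + 2y → -224/9x^2y - 6xy^2 - 367/54x^2 - 24xy - 2y^2 - 41/6x + 4/3y + 2/3
  leading term x^2y: subtract (-56/27)·h_2 from -224/9x^2y - 6xy^2 - 367/54x^2 - 24xy - 2y^2 - 41/6x + 4/3y + 2/3 → -6xy^2 + 3/2x^2 - 24xy - 2y^2 + 61/2x - 8y + 10
  leading term xy^2: subtract (-2x)·h_1 from -6xy^2 + 3/2x^2 - 24xy - 2y^2 + 61/2x - 8y + 10 → -2y^2 + 1/2x - 8y + 10
  leading term y^2: subtract (-2/3)·h_1 from -2y^2 + 1/2x - 8y + 10 → 0
  remainder 0.

Every S-polynomial of the final basis reduces to 0, so we have a Gröbner basis.
Inter-reduce: drop elements whose leading term is divisible by another's, tail-reduce, and make monic.
Reduced Gröbner basis: {x^3 + 224/9x^2 + 6xy + 173/8x + 2y - 2, x^2y + 1/3x^2 + 3/2x - 3/8y + 3/8, y^2 - 1/4x + 4y - 5}.

These coincide, so the ideals are equal.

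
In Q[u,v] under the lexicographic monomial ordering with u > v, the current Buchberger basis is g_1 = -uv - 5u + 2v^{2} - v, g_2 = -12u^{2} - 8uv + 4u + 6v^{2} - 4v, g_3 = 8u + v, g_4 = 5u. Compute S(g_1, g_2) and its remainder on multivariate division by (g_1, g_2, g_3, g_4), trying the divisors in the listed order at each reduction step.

lcm(LM(g_1), LM(g_2)) = u^{2}v.
S = (lcm/LT(g_1))·g_1 − (lcm/LT(g_2))·g_2 = 5u^{2} - \tfrac{8}{3}uv^{2} + \tfrac{4}{3}uv + \tfrac{1}{2}v^{3} - \tfrac{1}{3}v^{2}.
Reduce S modulo (g_1, g_2, g_3, g_4) in that order:
  leading term u^{2}: subtract (-\tfrac{5}{12})·g_2 from 5u^{2} - \tfrac{8}{3}uv^{2} + \tfrac{4}{3}uv + \tfrac{1}{2}v^{3} - \tfrac{1}{3}v^{2} → -\tfrac{8}{3}uv^{2} - 2uv + \tfrac{5}{3}u + \tfrac{1}{2}v^{3} + \tfrac{13}{6}v^{2} - \tfrac{5}{3}v
  leading term uv^{2}: subtract (\tfrac{8}{3}v)·g_1 from -\tfrac{8}{3}uv^{2} - 2uv + \tfrac{5}{3}u + \tfrac{1}{2}v^{3} + \tfrac{13}{6}v^{2} - \tfrac{5}{3}v → \tfrac{34}{3}uv + \tfrac{5}{3}u - \tfrac{29}{6}v^{3} + \tfrac{29}{6}v^{2} - \tfrac{5}{3}v
  leading term uv: subtract (-\tfrac{34}{3})·g_1 from \tfrac{34}{3}uv + \tfrac{5}{3}u - \tfrac{29}{6}v^{3} + \tfrac{29}{6}v^{2} - \tfrac{5}{3}v → -55u - \tfrac{29}{6}v^{3} + \tfrac{55}{2}v^{2} - 13v
  leading term u: subtract (-\tfrac{55}{8})·g_3 from -55u - \tfrac{29}{6}v^{3} + \tfrac{55}{2}v^{2} - 13v → -\tfrac{29}{6}v^{3} + \tfrac{55}{2}v^{2} - \tfrac{49}{8}v
  leading term v^{3}: no divisor's leading term divides it; move -\tfrac{29}{6}v^{3} to the remainder.
  leading term v^{2}: no divisor's leading term divides it; move \tfrac{55}{2}v^{2} to the remainder.
  leading term v: no divisor's leading term divides it; move -\tfrac{49}{8}v to the remainder.
The remainder -\tfrac{29}{6}v^{3} + \tfrac{55}{2}v^{2} - \tfrac{49}{8}v is nonzero, so it would be added as the next basis element.

S(g_1, g_2) = 5u^{2} - \tfrac{8}{3}uv^{2} + \tfrac{4}{3}uv + \tfrac{1}{2}v^{3} - \tfrac{1}{3}v^{2}; remainder on division = -\tfrac{29}{6}v^{3} + \tfrac{55}{2}v^{2} - \tfrac{49}{8}v.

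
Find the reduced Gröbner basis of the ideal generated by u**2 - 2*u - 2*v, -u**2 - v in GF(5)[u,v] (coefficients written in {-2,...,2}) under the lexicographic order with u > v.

G = {u - v, v**2 + v}

f_1 = u**2 - 2*u - 2*v, LT = u**2.
f_2 = -u**2 - v, LT = u**2.

S(f_1,f_2): lcm = u**2. S = -2*u + 2*v.
  reduce S modulo (f_1, f_2):
  remainder -2*u + 2*v ≠ 0; add g_3 = -2*u + 2*v to the basis.

S(f_1,g_3): lcm = u**2. S = u*v - 2*u - 2*v.
  reduce S modulo (f_1, f_2, g_3):
  remainder v**2 + v ≠ 0; add g_4 = v**2 + v to the basis.

The other S-polynomials (S(f_2,g_3), S(f_1,g_4), S(f_2,g_4), S(g_3,g_4)) all reduce to 0 modulo the current basis, so we have a Gröbner basis.
Inter-reduce: drop elements whose leading term is divisible by another's, tail-reduce, and make monic.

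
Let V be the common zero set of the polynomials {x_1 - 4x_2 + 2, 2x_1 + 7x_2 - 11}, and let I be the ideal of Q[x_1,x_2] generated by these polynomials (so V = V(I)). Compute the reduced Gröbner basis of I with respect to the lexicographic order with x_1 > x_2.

G = {x_1 - 2, x_2 - 1}

f_1 = x_1 - 4x_2 + 2, LT = x_1.
f_2 = 2x_1 + 7x_2 - 11, LT = x_1.

S(f_1,f_2): lcm = x_1. S = -15/2x_2 + 15/2.
  leading term x_2: no divisor's leading term divides it; move -15/2x_2 to the remainder.
  leading term 1: no divisor's leading term divides it; move 15/2 to the remainder.
  remainder -15/2x_2 + 15/2 ≠ 0; add g_3 = -15/2x_2 + 15/2 to the basis.

The other S-polynomials (S(f_1,g_3), S(f_2,g_3)) all reduce to 0 modulo the current basis, so we have a Gröbner basis.
Inter-reduce: drop elements whose leading term is divisible by another's, tail-reduce, and make monic.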